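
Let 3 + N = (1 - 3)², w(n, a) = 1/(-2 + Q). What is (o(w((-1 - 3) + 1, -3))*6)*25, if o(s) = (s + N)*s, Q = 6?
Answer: 375/8 ≈ 46.875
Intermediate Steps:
w(n, a) = ¼ (w(n, a) = 1/(-2 + 6) = 1/4 = ¼)
N = 1 (N = -3 + (1 - 3)² = -3 + (-2)² = -3 + 4 = 1)
o(s) = s*(1 + s) (o(s) = (s + 1)*s = (1 + s)*s = s*(1 + s))
(o(w((-1 - 3) + 1, -3))*6)*25 = (((1 + ¼)/4)*6)*25 = (((¼)*(5/4))*6)*25 = ((5/16)*6)*25 = (15/8)*25 = 375/8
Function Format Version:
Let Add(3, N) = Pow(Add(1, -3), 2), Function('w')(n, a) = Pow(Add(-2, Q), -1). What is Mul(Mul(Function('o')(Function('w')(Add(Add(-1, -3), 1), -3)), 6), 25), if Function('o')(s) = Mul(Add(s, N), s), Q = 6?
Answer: Rational(375, 8) ≈ 46.875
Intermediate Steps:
Function('w')(n, a) = Rational(1, 4) (Function('w')(n, a) = Pow(Add(-2, 6), -1) = Pow(4, -1) = Rational(1, 4))
N = 1 (N = Add(-3, Pow(Add(1, -3), 2)) = Add(-3, Pow(-2, 2)) = Add(-3, 4) = 1)
Function('o')(s) = Mul(s, Add(1, s)) (Function('o')(s) = Mul(Add(s, 1), s) = Mul(Add(1, s), s) = Mul(s, Add(1, s)))
Mul(Mul(Function('o')(Function('w')(Add(Add(-1, -3), 1), -3)), 6), 25) = Mul(Mul(Mul(Rational(1, 4), Add(1, Rational(1, 4))), 6), 25) = Mul(Mul(Mul(Rational(1, 4), Rational(5, 4)), 6), 25) = Mul(Mul(Rational(5, 16), 6), 25) = Mul(Rational(15, 8), 25) = Rational(375, 8)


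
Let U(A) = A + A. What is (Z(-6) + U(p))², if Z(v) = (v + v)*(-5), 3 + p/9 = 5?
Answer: 9216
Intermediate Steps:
p = 18 (p = -27 + 9*5 = -27 + 45 = 18)
U(A) = 2*A
Z(v) = -10*v (Z(v) = (2*v)*(-5) = -10*v)
(Z(-6) + U(p))² = (-10*(-6) + 2*18)² = (60 + 36)² = 96² = 9216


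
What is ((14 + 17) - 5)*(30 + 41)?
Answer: 1846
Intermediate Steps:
((14 + 17) - 5)*(30 + 41) = (31 - 5)*71 = 26*71 = 1846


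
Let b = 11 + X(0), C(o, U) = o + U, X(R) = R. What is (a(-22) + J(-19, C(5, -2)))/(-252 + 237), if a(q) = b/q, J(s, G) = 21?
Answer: -41/30 ≈ -1.3667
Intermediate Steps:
C(o, U) = U + o
b = 11 (b = 11 + 0 = 11)
a(q) = 11/q
(a(-22) + J(-19, C(5, -2)))/(-252 + 237) = (11/(-22) + 21)/(-252 + 237) = (11*(-1/22) + 21)/(-15) = (-½ + 21)*(-1/15) = (41/2)*(-1/15) = -41/30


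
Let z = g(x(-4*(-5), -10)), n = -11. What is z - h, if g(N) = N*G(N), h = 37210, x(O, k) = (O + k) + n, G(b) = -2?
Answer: -37208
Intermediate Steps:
x(O, k) = -11 + O + k (x(O, k) = (O + k) - 11 = -11 + O + k)
g(N) = -2*N (g(N) = N*(-2) = -2*N)
z = 2 (z = -2*(-11 - 4*(-5) - 10) = -2*(-11 + 20 - 10) = -2*(-1) = 2)
z - h = 2 - 1*37210 = 2 - 37210 = -37208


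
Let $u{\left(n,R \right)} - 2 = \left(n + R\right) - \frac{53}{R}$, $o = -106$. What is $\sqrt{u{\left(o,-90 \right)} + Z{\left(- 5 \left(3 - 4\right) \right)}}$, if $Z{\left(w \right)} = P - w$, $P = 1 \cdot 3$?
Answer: $\frac{i \sqrt{175870}}{30} \approx 13.979 i$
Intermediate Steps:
$P = 3$
$Z{\left(w \right)} = 3 - w$
$u{\left(n,R \right)} = 2 + R + n - \frac{53}{R}$ ($u{\left(n,R \right)} = 2 - \left(- R - n + \frac{53}{R}\right) = 2 + \left(R + n - \frac{53}{R}\right) = 2 + R + n - \frac{53}{R}$)
$\sqrt{u{\left(o,-90 \right)} + Z{\left(- 5 \left(3 - 4\right) \right)}} = \sqrt{\left(2 - 90 - 106 - \frac{53}{-90}\right) + \left(3 - - 5 \left(3 - 4\right)\right)} = \sqrt{\left(2 - 90 - 106 - - \frac{53}{90}\right) + \left(3 - \left(-5\right) \left(-1\right)\right)} = \sqrt{\left(2 - 90 - 106 + \frac{53}{90}\right) + \left(3 - 5\right)} = \sqrt{- \frac{17407}{90} + \left(3 - 5\right)} = \sqrt{- \frac{17407}{90} - 2} = \sqrt{- \frac{17587}{90}} = \frac{i \sqrt{175870}}{30}$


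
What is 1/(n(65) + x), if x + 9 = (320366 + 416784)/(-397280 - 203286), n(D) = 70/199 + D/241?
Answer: -14401272397/138338005183 ≈ -0.10410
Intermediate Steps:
n(D) = 70/199 + D/241 (n(D) = 70*(1/199) + D*(1/241) = 70/199 + D/241)
x = -3071122/300283 (x = -9 + (320366 + 416784)/(-397280 - 203286) = -9 + 737150/(-600566) = -9 + 737150*(-1/600566) = -9 - 368575/300283 = -3071122/300283 ≈ -10.227)
1/(n(65) + x) = 1/((70/199 + (1/241)*65) - 3071122/300283) = 1/((70/199 + 65/241) - 3071122/300283) = 1/(29805/47959 - 3071122/300283) = 1/(-138338005183/14401272397) = -14401272397/138338005183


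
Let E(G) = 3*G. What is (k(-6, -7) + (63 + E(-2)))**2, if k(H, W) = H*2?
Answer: 2025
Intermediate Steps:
k(H, W) = 2*H
(k(-6, -7) + (63 + E(-2)))**2 = (2*(-6) + (63 + 3*(-2)))**2 = (-12 + (63 - 6))**2 = (-12 + 57)**2 = 45**2 = 2025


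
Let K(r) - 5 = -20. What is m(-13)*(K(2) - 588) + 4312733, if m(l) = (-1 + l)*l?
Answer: 4202987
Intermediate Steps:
K(r) = -15 (K(r) = 5 - 20 = -15)
m(l) = l*(-1 + l)
m(-13)*(K(2) - 588) + 4312733 = (-13*(-1 - 13))*(-15 - 588) + 4312733 = -13*(-14)*(-603) + 4312733 = 182*(-603) + 4312733 = -109746 + 4312733 = 4202987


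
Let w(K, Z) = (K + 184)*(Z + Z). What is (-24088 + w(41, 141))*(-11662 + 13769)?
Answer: 82935734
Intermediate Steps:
w(K, Z) = 2*Z*(184 + K) (w(K, Z) = (184 + K)*(2*Z) = 2*Z*(184 + K))
(-24088 + w(41, 141))*(-11662 + 13769) = (-24088 + 2*141*(184 + 41))*(-11662 + 13769) = (-24088 + 2*141*225)*2107 = (-24088 + 63450)*2107 = 39362*2107 = 82935734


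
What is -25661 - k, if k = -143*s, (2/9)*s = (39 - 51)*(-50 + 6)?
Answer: 314107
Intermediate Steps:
s = 2376 (s = 9*((39 - 51)*(-50 + 6))/2 = 9*(-12*(-44))/2 = (9/2)*528 = 2376)
k = -339768 (k = -143*2376 = -339768)
-25661 - k = -25661 - 1*(-339768) = -25661 + 339768 = 314107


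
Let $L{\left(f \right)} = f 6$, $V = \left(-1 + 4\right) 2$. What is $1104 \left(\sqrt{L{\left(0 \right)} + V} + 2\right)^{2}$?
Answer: $11040 + 4416 \sqrt{6} \approx 21857.0$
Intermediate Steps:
$V = 6$ ($V = 3 \cdot 2 = 6$)
$L{\left(f \right)} = 6 f$
$1104 \left(\sqrt{L{\left(0 \right)} + V} + 2\right)^{2} = 1104 \left(\sqrt{6 \cdot 0 + 6} + 2\right)^{2} = 1104 \left(\sqrt{0 + 6} + 2\right)^{2} = 1104 \left(\sqrt{6} + 2\right)^{2} = 1104 \left(2 + \sqrt{6}\right)^{2}$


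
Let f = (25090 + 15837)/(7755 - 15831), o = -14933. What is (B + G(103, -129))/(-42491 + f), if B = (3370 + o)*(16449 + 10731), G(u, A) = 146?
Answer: 2538142998744/343198243 ≈ 7395.6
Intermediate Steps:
B = -314282340 (B = (3370 - 14933)*(16449 + 10731) = -11563*27180 = -314282340)
f = -40927/8076 (f = 40927/(-8076) = 40927*(-1/8076) = -40927/8076 ≈ -5.0677)
(B + G(103, -129))/(-42491 + f) = (-314282340 + 146)/(-42491 - 40927/8076) = -314282194/(-343198243/8076) = -314282194*(-8076/343198243) = 2538142998744/343198243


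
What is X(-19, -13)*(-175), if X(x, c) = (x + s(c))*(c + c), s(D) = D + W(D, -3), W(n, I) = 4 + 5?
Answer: -104650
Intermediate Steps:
W(n, I) = 9
s(D) = 9 + D (s(D) = D + 9 = 9 + D)
X(x, c) = 2*c*(9 + c + x) (X(x, c) = (x + (9 + c))*(c + c) = (9 + c + x)*(2*c) = 2*c*(9 + c + x))
X(-19, -13)*(-175) = (2*(-13)*(9 - 13 - 19))*(-175) = (2*(-13)*(-23))*(-175) = 598*(-175) = -104650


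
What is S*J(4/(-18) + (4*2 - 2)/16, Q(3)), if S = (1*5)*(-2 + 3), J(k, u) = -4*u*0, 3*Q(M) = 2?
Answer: 0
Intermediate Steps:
Q(M) = ⅔ (Q(M) = (⅓)*2 = ⅔)
J(k, u) = 0
S = 5 (S = 5*1 = 5)
S*J(4/(-18) + (4*2 - 2)/16, Q(3)) = 5*0 = 0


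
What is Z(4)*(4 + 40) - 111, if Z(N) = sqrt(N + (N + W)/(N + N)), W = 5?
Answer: -111 + 11*sqrt(82) ≈ -11.391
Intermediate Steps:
Z(N) = sqrt(N + (5 + N)/(2*N)) (Z(N) = sqrt(N + (N + 5)/(N + N)) = sqrt(N + (5 + N)/((2*N))) = sqrt(N + (5 + N)*(1/(2*N))) = sqrt(N + (5 + N)/(2*N)))
Z(4)*(4 + 40) - 111 = (sqrt(2 + 4*4 + 10/4)/2)*(4 + 40) - 111 = (sqrt(2 + 16 + 10*(1/4))/2)*44 - 111 = (sqrt(2 + 16 + 5/2)/2)*44 - 111 = (sqrt(41/2)/2)*44 - 111 = ((sqrt(82)/2)/2)*44 - 111 = (sqrt(82)/4)*44 - 111 = 11*sqrt(82) - 111 = -111 + 11*sqrt(82)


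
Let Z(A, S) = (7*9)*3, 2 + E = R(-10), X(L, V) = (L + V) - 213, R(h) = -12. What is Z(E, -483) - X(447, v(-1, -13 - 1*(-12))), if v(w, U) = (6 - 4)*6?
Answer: -57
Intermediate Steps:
v(w, U) = 12 (v(w, U) = 2*6 = 12)
X(L, V) = -213 + L + V
E = -14 (E = -2 - 12 = -14)
Z(A, S) = 189 (Z(A, S) = 63*3 = 189)
Z(E, -483) - X(447, v(-1, -13 - 1*(-12))) = 189 - (-213 + 447 + 12) = 189 - 1*246 = 189 - 246 = -57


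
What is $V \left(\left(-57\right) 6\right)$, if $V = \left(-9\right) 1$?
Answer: $3078$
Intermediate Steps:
$V = -9$
$V \left(\left(-57\right) 6\right) = - 9 \left(\left(-57\right) 6\right) = \left(-9\right) \left(-342\right) = 3078$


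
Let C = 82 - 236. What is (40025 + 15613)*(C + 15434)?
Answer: 850148640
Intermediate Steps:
C = -154
(40025 + 15613)*(C + 15434) = (40025 + 15613)*(-154 + 15434) = 55638*15280 = 850148640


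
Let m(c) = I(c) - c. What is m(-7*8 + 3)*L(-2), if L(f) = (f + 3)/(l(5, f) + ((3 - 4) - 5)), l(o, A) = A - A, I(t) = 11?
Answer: -32/3 ≈ -10.667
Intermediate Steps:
l(o, A) = 0
L(f) = -1/2 - f/6 (L(f) = (f + 3)/(0 + ((3 - 4) - 5)) = (3 + f)/(0 + (-1 - 5)) = (3 + f)/(0 - 6) = (3 + f)/(-6) = (3 + f)*(-1/6) = -1/2 - f/6)
m(c) = 11 - c
m(-7*8 + 3)*L(-2) = (11 - (-7*8 + 3))*(-1/2 - 1/6*(-2)) = (11 - (-56 + 3))*(-1/2 + 1/3) = (11 - 1*(-53))*(-1/6) = (11 + 53)*(-1/6) = 64*(-1/6) = -32/3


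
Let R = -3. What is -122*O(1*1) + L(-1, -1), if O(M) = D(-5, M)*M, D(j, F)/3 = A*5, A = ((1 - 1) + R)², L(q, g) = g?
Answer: -16471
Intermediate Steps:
A = 9 (A = ((1 - 1) - 3)² = (0 - 3)² = (-3)² = 9)
D(j, F) = 135 (D(j, F) = 3*(9*5) = 3*45 = 135)
O(M) = 135*M
-122*O(1*1) + L(-1, -1) = -16470*1*1 - 1 = -16470 - 1 = -16471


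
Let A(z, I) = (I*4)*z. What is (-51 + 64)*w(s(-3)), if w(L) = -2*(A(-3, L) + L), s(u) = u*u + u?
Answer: 1716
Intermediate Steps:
A(z, I) = 4*I*z (A(z, I) = (4*I)*z = 4*I*z)
s(u) = u + u**2 (s(u) = u**2 + u = u + u**2)
w(L) = 22*L (w(L) = -2*(4*L*(-3) + L) = -2*(-12*L + L) = -(-22)*L = 22*L)
(-51 + 64)*w(s(-3)) = (-51 + 64)*(22*(-3*(1 - 3))) = 13*(22*(-3*(-2))) = 13*(22*6) = 13*132 = 1716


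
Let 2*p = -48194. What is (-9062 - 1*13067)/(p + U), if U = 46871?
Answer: -22129/22774 ≈ -0.97168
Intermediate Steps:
p = -24097 (p = (½)*(-48194) = -24097)
(-9062 - 1*13067)/(p + U) = (-9062 - 1*13067)/(-24097 + 46871) = (-9062 - 13067)/22774 = -22129*1/22774 = -22129/22774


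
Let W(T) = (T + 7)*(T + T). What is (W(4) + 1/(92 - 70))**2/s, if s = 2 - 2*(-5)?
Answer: 3751969/5808 ≈ 646.00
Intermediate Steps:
W(T) = 2*T*(7 + T) (W(T) = (7 + T)*(2*T) = 2*T*(7 + T))
s = 12 (s = 2 + 10 = 12)
(W(4) + 1/(92 - 70))**2/s = (2*4*(7 + 4) + 1/(92 - 70))**2/12 = (2*4*11 + 1/22)**2/12 = (88 + 1/22)**2/12 = (1937/22)**2/12 = (1/12)*(3751969/484) = 3751969/5808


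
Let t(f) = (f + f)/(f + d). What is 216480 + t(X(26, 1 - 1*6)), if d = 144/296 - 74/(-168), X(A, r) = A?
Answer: 18117156336/83689 ≈ 2.1648e+5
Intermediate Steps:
d = 2881/3108 (d = 144*(1/296) - 74*(-1/168) = 18/37 + 37/84 = 2881/3108 ≈ 0.92696)
t(f) = 2*f/(2881/3108 + f) (t(f) = (f + f)/(f + 2881/3108) = (2*f)/(2881/3108 + f) = 2*f/(2881/3108 + f))
216480 + t(X(26, 1 - 1*6)) = 216480 + 6216*26/(2881 + 3108*26) = 216480 + 6216*26/(2881 + 80808) = 216480 + 6216*26/83689 = 216480 + 6216*26*(1/83689) = 216480 + 161616/83689 = 18117156336/83689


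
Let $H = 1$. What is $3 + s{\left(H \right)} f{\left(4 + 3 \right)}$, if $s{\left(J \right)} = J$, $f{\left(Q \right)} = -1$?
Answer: $2$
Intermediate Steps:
$3 + s{\left(H \right)} f{\left(4 + 3 \right)} = 3 + 1 \left(-1\right) = 3 - 1 = 2$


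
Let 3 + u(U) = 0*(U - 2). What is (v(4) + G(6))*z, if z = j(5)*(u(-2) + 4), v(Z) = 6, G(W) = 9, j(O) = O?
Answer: 75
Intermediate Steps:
u(U) = -3 (u(U) = -3 + 0*(U - 2) = -3 + 0*(-2 + U) = -3 + 0 = -3)
z = 5 (z = 5*(-3 + 4) = 5*1 = 5)
(v(4) + G(6))*z = (6 + 9)*5 = 15*5 = 75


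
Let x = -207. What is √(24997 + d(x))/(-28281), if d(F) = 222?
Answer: -√25219/28281 ≈ -0.0056152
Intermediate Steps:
√(24997 + d(x))/(-28281) = √(24997 + 222)/(-28281) = √25219*(-1/28281) = -√25219/28281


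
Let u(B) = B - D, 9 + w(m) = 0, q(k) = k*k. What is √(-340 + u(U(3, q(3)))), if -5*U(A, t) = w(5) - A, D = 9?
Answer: I*√8665/5 ≈ 18.617*I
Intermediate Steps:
q(k) = k²
w(m) = -9 (w(m) = -9 + 0 = -9)
U(A, t) = 9/5 + A/5 (U(A, t) = -(-9 - A)/5 = 9/5 + A/5)
u(B) = -9 + B (u(B) = B - 1*9 = B - 9 = -9 + B)
√(-340 + u(U(3, q(3)))) = √(-340 + (-9 + (9/5 + (⅕)*3))) = √(-340 + (-9 + (9/5 + ⅗))) = √(-340 + (-9 + 12/5)) = √(-340 - 33/5) = √(-1733/5) = I*√8665/5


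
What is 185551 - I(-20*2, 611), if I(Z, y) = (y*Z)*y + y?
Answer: 15117780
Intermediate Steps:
I(Z, y) = y + Z*y² (I(Z, y) = (Z*y)*y + y = Z*y² + y = y + Z*y²)
185551 - I(-20*2, 611) = 185551 - 611*(1 - 20*2*611) = 185551 - 611*(1 - 40*611) = 185551 - 611*(1 - 24440) = 185551 - 611*(-24439) = 185551 - 1*(-14932229) = 185551 + 14932229 = 15117780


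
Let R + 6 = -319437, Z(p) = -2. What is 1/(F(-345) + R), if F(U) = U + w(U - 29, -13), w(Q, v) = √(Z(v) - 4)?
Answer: -53298/17044060825 - I*√6/102264364950 ≈ -3.1271e-6 - 2.3953e-11*I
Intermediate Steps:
R = -319443 (R = -6 - 319437 = -319443)
w(Q, v) = I*√6 (w(Q, v) = √(-2 - 4) = √(-6) = I*√6)
F(U) = U + I*√6
1/(F(-345) + R) = 1/((-345 + I*√6) - 319443) = 1/(-319788 + I*√6)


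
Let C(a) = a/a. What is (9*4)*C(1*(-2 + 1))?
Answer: 36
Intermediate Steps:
C(a) = 1
(9*4)*C(1*(-2 + 1)) = (9*4)*1 = 36*1 = 36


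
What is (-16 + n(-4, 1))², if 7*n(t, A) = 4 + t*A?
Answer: 256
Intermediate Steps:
n(t, A) = 4/7 + A*t/7 (n(t, A) = (4 + t*A)/7 = (4 + A*t)/7 = 4/7 + A*t/7)
(-16 + n(-4, 1))² = (-16 + (4/7 + (⅐)*1*(-4)))² = (-16 + (4/7 - 4/7))² = (-16 + 0)² = (-16)² = 256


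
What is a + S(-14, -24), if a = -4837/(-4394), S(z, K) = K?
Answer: -100619/4394 ≈ -22.899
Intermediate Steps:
a = 4837/4394 (a = -4837*(-1/4394) = 4837/4394 ≈ 1.1008)
a + S(-14, -24) = 4837/4394 - 24 = -100619/4394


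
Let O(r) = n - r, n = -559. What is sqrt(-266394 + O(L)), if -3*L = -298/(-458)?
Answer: I*sqrt(125993438094)/687 ≈ 516.67*I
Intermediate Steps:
L = -149/687 (L = -(-298)/(3*(-458)) = -(-298)*(-1)/(3*458) = -1/3*149/229 = -149/687 ≈ -0.21689)
O(r) = -559 - r
sqrt(-266394 + O(L)) = sqrt(-266394 + (-559 - 1*(-149/687))) = sqrt(-266394 + (-559 + 149/687)) = sqrt(-266394 - 383884/687) = sqrt(-183396562/687) = I*sqrt(125993438094)/687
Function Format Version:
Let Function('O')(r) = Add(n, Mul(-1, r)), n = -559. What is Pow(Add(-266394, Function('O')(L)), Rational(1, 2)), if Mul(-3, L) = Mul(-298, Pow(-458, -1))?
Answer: Mul(Rational(1, 687), I, Pow(125993438094, Rational(1, 2))) ≈ Mul(516.67, I)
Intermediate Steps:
L = Rational(-149, 687) (L = Mul(Rational(-1, 3), Mul(-298, Pow(-458, -1))) = Mul(Rational(-1, 3), Mul(-298, Rational(-1, 458))) = Mul(Rational(-1, 3), Rational(149, 229)) = Rational(-149, 687) ≈ -0.21689)
Function('O')(r) = Add(-559, Mul(-1, r))
Pow(Add(-266394, Function('O')(L)), Rational(1, 2)) = Pow(Add(-266394, Add(-559, Mul(-1, Rational(-149, 687)))), Rational(1, 2)) = Pow(Add(-266394, Add(-559, Rational(149, 687))), Rational(1, 2)) = Pow(Add(-266394, Rational(-383884, 687)), Rational(1, 2)) = Pow(Rational(-183396562, 687), Rational(1, 2)) = Mul(Rational(1, 687), I, Pow(125993438094, Rational(1, 2)))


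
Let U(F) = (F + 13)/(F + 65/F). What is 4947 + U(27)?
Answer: 1964499/397 ≈ 4948.4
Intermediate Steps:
U(F) = (13 + F)/(F + 65/F)
4947 + U(27) = 4947 + 27*(13 + 27)/(65 + 27²) = 4947 + 27*40/(65 + 729) = 4947 + 27*40/794 = 4947 + 27*(1/794)*40 = 4947 + 540/397 = 1964499/397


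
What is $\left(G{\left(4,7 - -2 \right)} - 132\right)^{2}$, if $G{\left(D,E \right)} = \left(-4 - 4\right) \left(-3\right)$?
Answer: $11664$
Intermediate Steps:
$G{\left(D,E \right)} = 24$ ($G{\left(D,E \right)} = \left(-4 - 4\right) \left(-3\right) = \left(-8\right) \left(-3\right) = 24$)
$\left(G{\left(4,7 - -2 \right)} - 132\right)^{2} = \left(24 - 132\right)^{2} = \left(-108\right)^{2} = 11664$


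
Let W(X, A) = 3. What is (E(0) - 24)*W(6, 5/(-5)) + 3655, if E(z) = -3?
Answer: 3574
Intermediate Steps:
(E(0) - 24)*W(6, 5/(-5)) + 3655 = (-3 - 24)*3 + 3655 = -27*3 + 3655 = -81 + 3655 = 3574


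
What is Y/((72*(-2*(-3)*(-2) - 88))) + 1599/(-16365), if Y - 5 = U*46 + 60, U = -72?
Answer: 2774957/7855200 ≈ 0.35326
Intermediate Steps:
Y = -3247 (Y = 5 + (-72*46 + 60) = 5 + (-3312 + 60) = 5 - 3252 = -3247)
Y/((72*(-2*(-3)*(-2) - 88))) + 1599/(-16365) = -3247*1/(72*(-2*(-3)*(-2) - 88)) + 1599/(-16365) = -3247*1/(72*(6*(-2) - 88)) + 1599*(-1/16365) = -3247*1/(72*(-12 - 88)) - 533/5455 = -3247/(72*(-100)) - 533/5455 = -3247/(-7200) - 533/5455 = -3247*(-1/7200) - 533/5455 = 3247/7200 - 533/5455 = 2774957/7855200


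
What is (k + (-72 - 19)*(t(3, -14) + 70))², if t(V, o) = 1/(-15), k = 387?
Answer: 8037839716/225 ≈ 3.5724e+7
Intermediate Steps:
t(V, o) = -1/15
(k + (-72 - 19)*(t(3, -14) + 70))² = (387 + (-72 - 19)*(-1/15 + 70))² = (387 - 91*1049/15)² = (387 - 95459/15)² = (-89654/15)² = 8037839716/225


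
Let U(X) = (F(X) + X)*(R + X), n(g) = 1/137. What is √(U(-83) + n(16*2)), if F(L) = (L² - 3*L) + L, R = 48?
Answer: I*√4580011243/137 ≈ 493.98*I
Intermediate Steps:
F(L) = L² - 2*L
n(g) = 1/137
U(X) = (48 + X)*(X + X*(-2 + X)) (U(X) = (X*(-2 + X) + X)*(48 + X) = (X + X*(-2 + X))*(48 + X) = (48 + X)*(X + X*(-2 + X)))
√(U(-83) + n(16*2)) = √(-83*(-48 + (-83)² + 47*(-83)) + 1/137) = √(-83*(-48 + 6889 - 3901) + 1/137) = √(-83*2940 + 1/137) = √(-244020 + 1/137) = √(-33430739/137) = I*√4580011243/137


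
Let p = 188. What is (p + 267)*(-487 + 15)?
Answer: -214760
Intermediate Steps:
(p + 267)*(-487 + 15) = (188 + 267)*(-487 + 15) = 455*(-472) = -214760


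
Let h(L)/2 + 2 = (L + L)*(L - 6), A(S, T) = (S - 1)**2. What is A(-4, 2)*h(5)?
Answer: -600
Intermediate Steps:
A(S, T) = (-1 + S)**2
h(L) = -4 + 4*L*(-6 + L) (h(L) = -4 + 2*((L + L)*(L - 6)) = -4 + 2*((2*L)*(-6 + L)) = -4 + 2*(2*L*(-6 + L)) = -4 + 4*L*(-6 + L))
A(-4, 2)*h(5) = (-1 - 4)**2*(-4 - 24*5 + 4*5**2) = (-5)**2*(-4 - 120 + 4*25) = 25*(-4 - 120 + 100) = 25*(-24) = -600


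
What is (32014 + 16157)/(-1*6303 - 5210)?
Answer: -48171/11513 ≈ -4.1841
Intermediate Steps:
(32014 + 16157)/(-1*6303 - 5210) = 48171/(-6303 - 5210) = 48171/(-11513) = 48171*(-1/11513) = -48171/11513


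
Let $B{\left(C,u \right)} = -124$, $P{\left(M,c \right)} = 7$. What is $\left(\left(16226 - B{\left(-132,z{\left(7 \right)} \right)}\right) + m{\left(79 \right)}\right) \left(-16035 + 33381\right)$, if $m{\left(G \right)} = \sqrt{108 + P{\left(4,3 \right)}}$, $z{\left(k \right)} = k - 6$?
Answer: $283607100 + 17346 \sqrt{115} \approx 2.8379 \cdot 10^{8}$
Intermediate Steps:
$z{\left(k \right)} = -6 + k$ ($z{\left(k \right)} = k - 6 = -6 + k$)
$m{\left(G \right)} = \sqrt{115}$ ($m{\left(G \right)} = \sqrt{108 + 7} = \sqrt{115}$)
$\left(\left(16226 - B{\left(-132,z{\left(7 \right)} \right)}\right) + m{\left(79 \right)}\right) \left(-16035 + 33381\right) = \left(\left(16226 - -124\right) + \sqrt{115}\right) \left(-16035 + 33381\right) = \left(\left(16226 + 124\right) + \sqrt{115}\right) 17346 = \left(16350 + \sqrt{115}\right) 17346 = 283607100 + 17346 \sqrt{115}$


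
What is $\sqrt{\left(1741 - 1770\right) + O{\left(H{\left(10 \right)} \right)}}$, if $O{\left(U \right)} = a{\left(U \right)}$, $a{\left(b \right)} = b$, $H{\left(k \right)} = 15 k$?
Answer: $11$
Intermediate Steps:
$O{\left(U \right)} = U$
$\sqrt{\left(1741 - 1770\right) + O{\left(H{\left(10 \right)} \right)}} = \sqrt{\left(1741 - 1770\right) + 15 \cdot 10} = \sqrt{\left(1741 - 1770\right) + 150} = \sqrt{-29 + 150} = \sqrt{121} = 11$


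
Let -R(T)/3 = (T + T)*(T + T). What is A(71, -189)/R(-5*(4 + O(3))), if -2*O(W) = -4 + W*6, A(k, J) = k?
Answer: -71/2700 ≈ -0.026296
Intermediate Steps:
O(W) = 2 - 3*W (O(W) = -(-4 + W*6)/2 = -(-4 + 6*W)/2 = 2 - 3*W)
R(T) = -12*T² (R(T) = -3*(T + T)*(T + T) = -3*2*T*2*T = -12*T²)
A(71, -189)/R(-5*(4 + O(3))) = 71/((-12*25*(4 + (2 - 3*3))²)) = 71/((-12*25*(4 + (2 - 9))²)) = 71/((-12*25*(4 - 7)²)) = 71/((-12*(-5*(-3))²)) = 71/((-12*15²)) = 71/((-12*225)) = 71/(-2700) = 71*(-1/2700) = -71/2700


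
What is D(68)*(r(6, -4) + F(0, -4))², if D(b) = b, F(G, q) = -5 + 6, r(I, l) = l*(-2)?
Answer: 5508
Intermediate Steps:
r(I, l) = -2*l
F(G, q) = 1
D(68)*(r(6, -4) + F(0, -4))² = 68*(-2*(-4) + 1)² = 68*(8 + 1)² = 68*9² = 68*81 = 5508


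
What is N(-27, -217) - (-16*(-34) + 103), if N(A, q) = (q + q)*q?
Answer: 93531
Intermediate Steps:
N(A, q) = 2*q² (N(A, q) = (2*q)*q = 2*q²)
N(-27, -217) - (-16*(-34) + 103) = 2*(-217)² - (-16*(-34) + 103) = 2*47089 - (544 + 103) = 94178 - 1*647 = 94178 - 647 = 93531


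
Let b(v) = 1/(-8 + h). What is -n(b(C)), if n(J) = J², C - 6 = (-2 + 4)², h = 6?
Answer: -¼ ≈ -0.25000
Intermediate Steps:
C = 10 (C = 6 + (-2 + 4)² = 6 + 2² = 6 + 4 = 10)
b(v) = -½ (b(v) = 1/(-8 + 6) = 1/(-2) = -½)
-n(b(C)) = -(-½)² = -1*¼ = -¼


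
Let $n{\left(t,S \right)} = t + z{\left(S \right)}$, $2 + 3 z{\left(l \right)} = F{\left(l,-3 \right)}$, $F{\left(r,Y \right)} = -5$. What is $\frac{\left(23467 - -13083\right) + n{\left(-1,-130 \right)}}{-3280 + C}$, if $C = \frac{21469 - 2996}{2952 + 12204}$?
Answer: $- \frac{553901280}{49693207} \approx -11.146$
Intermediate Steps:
$z{\left(l \right)} = - \frac{7}{3}$ ($z{\left(l \right)} = - \frac{2}{3} + \frac{1}{3} \left(-5\right) = - \frac{2}{3} - \frac{5}{3} = - \frac{7}{3}$)
$C = \frac{18473}{15156} \approx 1.2189$
$n{\left(t,S \right)} = - \frac{7}{3} + t$ ($n{\left(t,S \right)} = t - \frac{7}{3} = - \frac{7}{3} + t$)
$\frac{\left(23467 - -13083\right) + n{\left(-1,-130 \right)}}{-3280 + C} = \frac{\left(23467 - -13083\right) - \frac{10}{3}}{-3280 + \frac{18473}{15156}} = \frac{\left(23467 + 13083\right) - \frac{10}{3}}{- \frac{49693207}{15156}} = \left(36550 - \frac{10}{3}\right) \left(- \frac{15156}{49693207}\right) = \frac{109640}{3} \left(- \frac{15156}{49693207}\right) = - \frac{553901280}{49693207}$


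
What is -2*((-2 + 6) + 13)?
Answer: -34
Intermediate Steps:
-2*((-2 + 6) + 13) = -2*(4 + 13) = -2*17 = -34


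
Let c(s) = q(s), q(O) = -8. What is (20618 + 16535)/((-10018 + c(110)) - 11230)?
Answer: -37153/21256 ≈ -1.7479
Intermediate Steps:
c(s) = -8
(20618 + 16535)/((-10018 + c(110)) - 11230) = (20618 + 16535)/((-10018 - 8) - 11230) = 37153/(-10026 - 11230) = 37153/(-21256) = 37153*(-1/21256) = -37153/21256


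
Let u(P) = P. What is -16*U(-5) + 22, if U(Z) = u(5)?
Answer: -58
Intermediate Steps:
U(Z) = 5
-16*U(-5) + 22 = -16*5 + 22 = -80 + 22 = -58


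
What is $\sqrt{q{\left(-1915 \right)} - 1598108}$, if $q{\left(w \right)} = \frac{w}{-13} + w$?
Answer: $\frac{4 i \sqrt{16898687}}{13} \approx 1264.9 i$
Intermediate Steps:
$q{\left(w \right)} = \frac{12 w}{13}$ ($q{\left(w \right)} = - \frac{w}{13} + w = \frac{12 w}{13}$)
$\sqrt{q{\left(-1915 \right)} - 1598108} = \sqrt{\frac{12}{13} \left(-1915\right) - 1598108} = \sqrt{- \frac{22980}{13} - 1598108} = \sqrt{- \frac{20798384}{13}} = \frac{4 i \sqrt{16898687}}{13}$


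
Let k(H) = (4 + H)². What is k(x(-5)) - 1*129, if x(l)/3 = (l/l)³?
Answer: -80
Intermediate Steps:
x(l) = 3 (x(l) = 3*(l/l)³ = 3*1³ = 3*1 = 3)
k(x(-5)) - 1*129 = (4 + 3)² - 1*129 = 7² - 129 = 49 - 129 = -80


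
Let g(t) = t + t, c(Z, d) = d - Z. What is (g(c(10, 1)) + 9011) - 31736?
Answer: -22743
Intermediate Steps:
g(t) = 2*t
(g(c(10, 1)) + 9011) - 31736 = (2*(1 - 1*10) + 9011) - 31736 = (2*(1 - 10) + 9011) - 31736 = (2*(-9) + 9011) - 31736 = (-18 + 9011) - 31736 = 8993 - 31736 = -22743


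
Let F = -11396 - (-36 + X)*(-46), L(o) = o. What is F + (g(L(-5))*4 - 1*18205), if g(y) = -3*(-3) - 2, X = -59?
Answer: -33943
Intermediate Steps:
g(y) = 7 (g(y) = 9 - 2 = 7)
F = -15766 (F = -11396 - (-36 - 59)*(-46) = -11396 - (-95)*(-46) = -11396 - 1*4370 = -11396 - 4370 = -15766)
F + (g(L(-5))*4 - 1*18205) = -15766 + (7*4 - 1*18205) = -15766 + (28 - 18205) = -15766 - 18177 = -33943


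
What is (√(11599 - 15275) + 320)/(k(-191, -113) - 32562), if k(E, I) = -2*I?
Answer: -20/2021 - I*√919/16168 ≈ -0.0098961 - 0.001875*I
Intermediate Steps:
(√(11599 - 15275) + 320)/(k(-191, -113) - 32562) = (√(11599 - 15275) + 320)/(-2*(-113) - 32562) = (√(-3676) + 320)/(226 - 32562) = (2*I*√919 + 320)/(-32336) = (320 + 2*I*√919)*(-1/32336) = -20/2021 - I*√919/16168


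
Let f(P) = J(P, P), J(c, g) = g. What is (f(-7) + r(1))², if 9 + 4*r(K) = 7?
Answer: 225/4 ≈ 56.250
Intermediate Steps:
f(P) = P
r(K) = -½ (r(K) = -9/4 + (¼)*7 = -9/4 + 7/4 = -½)
(f(-7) + r(1))² = (-7 - ½)² = (-15/2)² = 225/4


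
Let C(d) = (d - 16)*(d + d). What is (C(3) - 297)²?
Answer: 140625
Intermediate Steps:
C(d) = 2*d*(-16 + d) (C(d) = (-16 + d)*(2*d) = 2*d*(-16 + d))
(C(3) - 297)² = (2*3*(-16 + 3) - 297)² = (2*3*(-13) - 297)² = (-78 - 297)² = (-375)² = 140625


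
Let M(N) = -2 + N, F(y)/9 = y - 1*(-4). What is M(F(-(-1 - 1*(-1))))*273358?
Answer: 9294172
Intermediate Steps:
F(y) = 36 + 9*y (F(y) = 9*(y - 1*(-4)) = 9*(y + 4) = 9*(4 + y) = 36 + 9*y)
M(F(-(-1 - 1*(-1))))*273358 = (-2 + (36 + 9*(-(-1 - 1*(-1)))))*273358 = (-2 + (36 + 9*(-(-1 + 1))))*273358 = (-2 + (36 + 9*(-1*0)))*273358 = (-2 + (36 + 9*0))*273358 = (-2 + (36 + 0))*273358 = (-2 + 36)*273358 = 34*273358 = 9294172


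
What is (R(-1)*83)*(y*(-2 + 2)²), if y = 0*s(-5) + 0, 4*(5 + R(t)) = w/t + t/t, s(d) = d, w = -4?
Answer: 0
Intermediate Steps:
R(t) = -19/4 - 1/t (R(t) = -5 + (-4/t + t/t)/4 = -5 + (-4/t + 1)/4 = -5 + (1 - 4/t)/4 = -5 + (¼ - 1/t) = -19/4 - 1/t)
y = 0 (y = 0*(-5) + 0 = 0 + 0 = 0)
(R(-1)*83)*(y*(-2 + 2)²) = ((-19/4 - 1/(-1))*83)*(0*(-2 + 2)²) = ((-19/4 - 1*(-1))*83)*(0*0²) = ((-19/4 + 1)*83)*(0*0) = -15/4*83*0 = -1245/4*0 = 0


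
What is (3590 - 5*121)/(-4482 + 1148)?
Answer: -2985/3334 ≈ -0.89532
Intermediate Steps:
(3590 - 5*121)/(-4482 + 1148) = (3590 - 605)/(-3334) = 2985*(-1/3334) = -2985/3334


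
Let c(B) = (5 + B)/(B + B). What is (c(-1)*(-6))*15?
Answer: 180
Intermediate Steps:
c(B) = (5 + B)/(2*B) (c(B) = (5 + B)/((2*B)) = (5 + B)*(1/(2*B)) = (5 + B)/(2*B))
(c(-1)*(-6))*15 = (((½)*(5 - 1)/(-1))*(-6))*15 = (((½)*(-1)*4)*(-6))*15 = -2*(-6)*15 = 12*15 = 180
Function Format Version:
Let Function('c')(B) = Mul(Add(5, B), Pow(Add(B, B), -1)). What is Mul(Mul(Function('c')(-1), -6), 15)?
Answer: 180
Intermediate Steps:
Function('c')(B) = Mul(Rational(1, 2), Pow(B, -1), Add(5, B)) (Function('c')(B) = Mul(Add(5, B), Pow(Mul(2, B), -1)) = Mul(Add(5, B), Mul(Rational(1, 2), Pow(B, -1))) = Mul(Rational(1, 2), Pow(B, -1), Add(5, B)))
Mul(Mul(Function('c')(-1), -6), 15) = Mul(Mul(Mul(Rational(1, 2), Pow(-1, -1), Add(5, -1)), -6), 15) = Mul(Mul(Mul(Rational(1, 2), -1, 4), -6), 15) = Mul(Mul(-2, -6), 15) = Mul(12, 15) = 180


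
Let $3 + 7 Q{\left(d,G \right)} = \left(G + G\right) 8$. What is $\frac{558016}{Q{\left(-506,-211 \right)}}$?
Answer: $- \frac{3906112}{3379} \approx -1156.0$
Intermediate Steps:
$Q{\left(d,G \right)} = - \frac{3}{7} + \frac{16 G}{7}$ ($Q{\left(d,G \right)} = - \frac{3}{7} + \frac{\left(G + G\right) 8}{7} = - \frac{3}{7} + \frac{2 G 8}{7} = - \frac{3}{7} + \frac{16 G}{7}$)
$\frac{558016}{Q{\left(-506,-211 \right)}} = \frac{558016}{- \frac{3}{7} + \frac{16}{7} \left(-211\right)} = \frac{558016}{- \frac{3}{7} - \frac{3376}{7}} = \frac{558016}{- \frac{3379}{7}} = 558016 \left(- \frac{7}{3379}\right) = - \frac{3906112}{3379}$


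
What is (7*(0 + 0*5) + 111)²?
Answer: 12321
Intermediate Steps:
(7*(0 + 0*5) + 111)² = (7*(0 + 0) + 111)² = (7*0 + 111)² = (0 + 111)² = 111² = 12321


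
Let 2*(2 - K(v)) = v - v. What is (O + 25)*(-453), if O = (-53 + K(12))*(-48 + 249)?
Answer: 4632378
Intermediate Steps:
K(v) = 2 (K(v) = 2 - (v - v)/2 = 2 - ½*0 = 2 + 0 = 2)
O = -10251 (O = (-53 + 2)*(-48 + 249) = -51*201 = -10251)
(O + 25)*(-453) = (-10251 + 25)*(-453) = -10226*(-453) = 4632378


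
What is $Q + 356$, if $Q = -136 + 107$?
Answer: $327$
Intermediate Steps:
$Q = -29$
$Q + 356 = -29 + 356 = 327$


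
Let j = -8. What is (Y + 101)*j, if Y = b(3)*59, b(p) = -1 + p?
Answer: -1752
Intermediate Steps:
Y = 118 (Y = (-1 + 3)*59 = 2*59 = 118)
(Y + 101)*j = (118 + 101)*(-8) = 219*(-8) = -1752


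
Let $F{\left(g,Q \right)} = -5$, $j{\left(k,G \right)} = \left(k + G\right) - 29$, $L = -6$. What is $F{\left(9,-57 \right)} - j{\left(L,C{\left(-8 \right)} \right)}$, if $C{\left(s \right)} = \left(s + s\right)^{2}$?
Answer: $-226$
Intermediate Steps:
$C{\left(s \right)} = 4 s^{2}$ ($C{\left(s \right)} = \left(2 s\right)^{2} = 4 s^{2}$)
$j{\left(k,G \right)} = -29 + G + k$ ($j{\left(k,G \right)} = \left(G + k\right) - 29 = -29 + G + k$)
$F{\left(9,-57 \right)} - j{\left(L,C{\left(-8 \right)} \right)} = -5 - \left(-29 + 4 \left(-8\right)^{2} - 6\right) = -5 - \left(-29 + 4 \cdot 64 - 6\right) = -5 - \left(-29 + 256 - 6\right) = -5 - 221 = -226$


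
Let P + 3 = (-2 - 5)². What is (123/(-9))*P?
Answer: -1886/3 ≈ -628.67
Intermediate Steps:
P = 46 (P = -3 + (-2 - 5)² = -3 + (-7)² = -3 + 49 = 46)
(123/(-9))*P = (123/(-9))*46 = (123*(-⅑))*46 = -41/3*46 = -1886/3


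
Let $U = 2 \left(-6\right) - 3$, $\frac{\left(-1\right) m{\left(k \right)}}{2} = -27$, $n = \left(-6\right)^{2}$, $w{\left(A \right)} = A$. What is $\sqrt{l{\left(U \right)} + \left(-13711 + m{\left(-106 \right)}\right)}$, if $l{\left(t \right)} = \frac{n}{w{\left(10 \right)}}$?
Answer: $\frac{i \sqrt{341335}}{5} \approx 116.85 i$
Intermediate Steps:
$n = 36$
$m{\left(k \right)} = 54$ ($m{\left(k \right)} = \left(-2\right) \left(-27\right) = 54$)
$U = -15$ ($U = -12 - 3 = -15$)
$l{\left(t \right)} = \frac{18}{5}$ ($l{\left(t \right)} = \frac{36}{10} = 36 \cdot \frac{1}{10} = \frac{18}{5}$)
$\sqrt{l{\left(U \right)} + \left(-13711 + m{\left(-106 \right)}\right)} = \sqrt{\frac{18}{5} + \left(-13711 + 54\right)} = \sqrt{\frac{18}{5} - 13657} = \sqrt{- \frac{68267}{5}} = \frac{i \sqrt{341335}}{5}$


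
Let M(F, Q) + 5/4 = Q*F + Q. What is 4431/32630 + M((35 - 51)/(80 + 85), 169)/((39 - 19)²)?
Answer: 442948837/861432000 ≈ 0.51420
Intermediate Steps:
M(F, Q) = -5/4 + Q + F*Q (M(F, Q) = -5/4 + (Q*F + Q) = -5/4 + (F*Q + Q) = -5/4 + (Q + F*Q) = -5/4 + Q + F*Q)
4431/32630 + M((35 - 51)/(80 + 85), 169)/((39 - 19)²) = 4431/32630 + (-5/4 + 169 + ((35 - 51)/(80 + 85))*169)/((39 - 19)²) = 4431*(1/32630) + (-5/4 + 169 - 16/165*169)/(20²) = 4431/32630 + (-5/4 + 169 - 16*1/165*169)/400 = 4431/32630 + (-5/4 + 169 - 16/165*169)*(1/400) = 4431/32630 + (-5/4 + 169 - 2704/165)*(1/400) = 4431/32630 + (99899/660)*(1/400) = 4431/32630 + 99899/264000 = 442948837/861432000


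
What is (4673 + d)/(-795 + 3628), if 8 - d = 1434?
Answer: 3247/2833 ≈ 1.1461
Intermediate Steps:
d = -1426 (d = 8 - 1*1434 = 8 - 1434 = -1426)
(4673 + d)/(-795 + 3628) = (4673 - 1426)/(-795 + 3628) = 3247/2833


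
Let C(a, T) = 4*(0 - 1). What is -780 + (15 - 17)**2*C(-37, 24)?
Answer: -796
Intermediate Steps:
C(a, T) = -4 (C(a, T) = 4*(-1) = -4)
-780 + (15 - 17)**2*C(-37, 24) = -780 + (15 - 17)**2*(-4) = -780 + (-2)**2*(-4) = -780 + 4*(-4) = -780 - 16 = -796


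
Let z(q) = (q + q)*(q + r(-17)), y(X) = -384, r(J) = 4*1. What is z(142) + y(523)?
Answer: 41080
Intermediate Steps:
r(J) = 4
z(q) = 2*q*(4 + q) (z(q) = (q + q)*(q + 4) = (2*q)*(4 + q) = 2*q*(4 + q))
z(142) + y(523) = 2*142*(4 + 142) - 384 = 2*142*146 - 384 = 41464 - 384 = 41080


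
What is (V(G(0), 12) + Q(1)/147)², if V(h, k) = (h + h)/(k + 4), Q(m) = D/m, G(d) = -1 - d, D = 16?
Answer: 361/1382976 ≈ 0.00026103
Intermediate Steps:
Q(m) = 16/m
V(h, k) = 2*h/(4 + k) (V(h, k) = (2*h)/(4 + k) = 2*h/(4 + k))
(V(G(0), 12) + Q(1)/147)² = (2*(-1 - 1*0)/(4 + 12) + (16/1)/147)² = (2*(-1 + 0)/16 + (16*1)*(1/147))² = (2*(-1)*(1/16) + 16*(1/147))² = (-⅛ + 16/147)² = (-19/1176)² = 361/1382976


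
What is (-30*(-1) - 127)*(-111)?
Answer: 10767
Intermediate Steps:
(-30*(-1) - 127)*(-111) = (30 - 127)*(-111) = -97*(-111) = 10767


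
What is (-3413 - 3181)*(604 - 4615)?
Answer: 26448534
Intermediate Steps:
(-3413 - 3181)*(604 - 4615) = -6594*(-4011) = 26448534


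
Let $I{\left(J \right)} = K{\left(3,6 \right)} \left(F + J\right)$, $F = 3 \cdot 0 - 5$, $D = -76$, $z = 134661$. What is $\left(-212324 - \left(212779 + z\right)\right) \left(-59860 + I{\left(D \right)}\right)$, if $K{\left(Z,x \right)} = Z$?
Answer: $33643495692$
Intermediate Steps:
$F = -5$ ($F = 0 - 5 = -5$)
$I{\left(J \right)} = -15 + 3 J$ ($I{\left(J \right)} = 3 \left(-5 + J\right) = -15 + 3 J$)
$\left(-212324 - \left(212779 + z\right)\right) \left(-59860 + I{\left(D \right)}\right) = \left(-212324 - 347440\right) \left(-59860 + \left(-15 + 3 \left(-76\right)\right)\right) = \left(-212324 - 347440\right) \left(-59860 - 243\right) = \left(-559764\right) \left(-60103\right) = 33643495692$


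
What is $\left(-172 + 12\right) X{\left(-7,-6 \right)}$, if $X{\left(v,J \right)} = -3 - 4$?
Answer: $1120$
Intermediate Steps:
$X{\left(v,J \right)} = -7$ ($X{\left(v,J \right)} = -3 - 4 = -7$)
$\left(-172 + 12\right) X{\left(-7,-6 \right)} = \left(-172 + 12\right) \left(-7\right) = \left(-160\right) \left(-7\right) = 1120$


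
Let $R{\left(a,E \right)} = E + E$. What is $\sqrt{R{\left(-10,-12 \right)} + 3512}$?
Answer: $4 \sqrt{218} \approx 59.059$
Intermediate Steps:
$R{\left(a,E \right)} = 2 E$
$\sqrt{R{\left(-10,-12 \right)} + 3512} = \sqrt{2 \left(-12\right) + 3512} = \sqrt{-24 + 3512} = \sqrt{3488} = 4 \sqrt{218}$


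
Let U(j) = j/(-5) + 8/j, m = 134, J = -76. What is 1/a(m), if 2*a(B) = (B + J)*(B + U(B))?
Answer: 335/1042028 ≈ 0.00032149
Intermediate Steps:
U(j) = 8/j - j/5 (U(j) = j*(-1/5) + 8/j = -j/5 + 8/j = 8/j - j/5)
a(B) = (-76 + B)*(8/B + 4*B/5)/2 (a(B) = ((B - 76)*(B + (8/B - B/5)))/2 = ((-76 + B)*(8/B + 4*B/5))/2 = (-76 + B)*(8/B + 4*B/5)/2)
1/a(m) = 1/(4 - 304/134 - 152/5*134 + (2/5)*134**2) = 1/(4 - 304*1/134 - 20368/5 + (2/5)*17956) = 1/(4 - 152/67 - 20368/5 + 35912/5) = 1/(1042028/335) = 335/1042028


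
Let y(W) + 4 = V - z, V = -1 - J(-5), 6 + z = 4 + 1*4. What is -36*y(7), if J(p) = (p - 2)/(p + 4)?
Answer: 504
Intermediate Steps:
J(p) = (-2 + p)/(4 + p)
z = 2 (z = -6 + (4 + 1*4) = -6 + (4 + 4) = -6 + 8 = 2)
V = -8 (V = -1 - (-2 - 5)/(4 - 5) = -1 - (-7)/(-1) = -1 - (-1)*(-7) = -1 - 1*7 = -1 - 7 = -8)
y(W) = -14 (y(W) = -4 + (-8 - 1*2) = -4 + (-8 - 2) = -4 - 10 = -14)
-36*y(7) = -36*(-14) = 504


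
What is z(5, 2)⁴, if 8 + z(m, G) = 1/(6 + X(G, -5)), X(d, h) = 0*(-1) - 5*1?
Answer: 2401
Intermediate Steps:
X(d, h) = -5 (X(d, h) = 0 - 5 = -5)
z(m, G) = -7 (z(m, G) = -8 + 1/(6 - 5) = -8 + 1/1 = -8 + 1 = -7)
z(5, 2)⁴ = (-7)⁴ = 2401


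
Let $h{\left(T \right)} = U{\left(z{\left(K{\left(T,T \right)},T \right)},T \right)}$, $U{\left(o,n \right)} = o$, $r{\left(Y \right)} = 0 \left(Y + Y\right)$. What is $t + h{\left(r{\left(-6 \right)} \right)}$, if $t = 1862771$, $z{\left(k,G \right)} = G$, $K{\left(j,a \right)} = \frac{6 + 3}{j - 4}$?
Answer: $1862771$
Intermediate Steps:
$K{\left(j,a \right)} = \frac{9}{-4 + j}$
$r{\left(Y \right)} = 0$ ($r{\left(Y \right)} = 0 \cdot 2 Y = 0$)
$h{\left(T \right)} = T$
$t + h{\left(r{\left(-6 \right)} \right)} = 1862771 + 0 = 1862771$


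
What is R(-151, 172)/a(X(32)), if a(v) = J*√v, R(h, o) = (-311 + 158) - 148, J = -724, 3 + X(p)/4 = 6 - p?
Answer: -301*I*√29/41992 ≈ -0.038601*I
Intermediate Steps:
X(p) = 12 - 4*p (X(p) = -12 + 4*(6 - p) = -12 + (24 - 4*p) = 12 - 4*p)
R(h, o) = -301 (R(h, o) = -153 - 148 = -301)
a(v) = -724*√v
R(-151, 172)/a(X(32)) = -301*(-1/(724*√(12 - 4*32))) = -301*(-1/(724*√(12 - 128))) = -301*I*√29/41992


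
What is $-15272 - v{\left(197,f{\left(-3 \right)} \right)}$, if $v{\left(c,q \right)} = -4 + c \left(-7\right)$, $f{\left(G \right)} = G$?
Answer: $-13889$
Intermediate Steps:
$v{\left(c,q \right)} = -4 - 7 c$
$-15272 - v{\left(197,f{\left(-3 \right)} \right)} = -15272 - \left(-4 - 1379\right) = -15272 - -1383 = -15272 + 1383 = -13889$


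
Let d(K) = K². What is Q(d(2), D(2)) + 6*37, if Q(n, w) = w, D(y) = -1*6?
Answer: 216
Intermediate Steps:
D(y) = -6
Q(d(2), D(2)) + 6*37 = -6 + 6*37 = -6 + 222 = 216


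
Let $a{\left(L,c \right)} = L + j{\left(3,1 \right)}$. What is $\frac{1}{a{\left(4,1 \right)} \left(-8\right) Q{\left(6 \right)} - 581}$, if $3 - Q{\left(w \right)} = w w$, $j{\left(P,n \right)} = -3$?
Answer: $- \frac{1}{317} \approx -0.0031546$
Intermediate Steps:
$a{\left(L,c \right)} = -3 + L$ ($a{\left(L,c \right)} = L - 3 = -3 + L$)
$Q{\left(w \right)} = 3 - w^{2}$ ($Q{\left(w \right)} = 3 - w w = 3 - w^{2}$)
$\frac{1}{a{\left(4,1 \right)} \left(-8\right) Q{\left(6 \right)} - 581} = \frac{1}{\left(-3 + 4\right) \left(-8\right) \left(3 - 6^{2}\right) - 581} = \frac{1}{1 \left(-8\right) \left(3 - 36\right) - 581} = \frac{1}{- 8 \left(3 - 36\right) - 581} = \frac{1}{\left(-8\right) \left(-33\right) - 581} = \frac{1}{264 - 581} = \frac{1}{-317} = - \frac{1}{317}$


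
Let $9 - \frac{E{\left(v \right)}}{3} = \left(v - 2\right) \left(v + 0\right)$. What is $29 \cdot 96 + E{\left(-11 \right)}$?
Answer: $2382$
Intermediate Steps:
$E{\left(v \right)} = 27 - 3 v \left(-2 + v\right)$ ($E{\left(v \right)} = 27 - 3 \left(v - 2\right) \left(v + 0\right) = 27 - 3 \left(-2 + v\right) v = 27 - 3 v \left(-2 + v\right)$)
$29 \cdot 96 + E{\left(-11 \right)} = 29 \cdot 96 + \left(27 - 3 \left(-11\right)^{2} + 6 \left(-11\right)\right) = 2784 - 402 = 2382$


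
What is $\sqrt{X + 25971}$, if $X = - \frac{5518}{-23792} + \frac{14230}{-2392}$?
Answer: $\frac{\sqrt{82125373097864590}}{1778452} \approx 161.14$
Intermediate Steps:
$X = - \frac{20335069}{3556904}$ ($X = \left(-5518\right) \left(- \frac{1}{23792}\right) + 14230 \left(- \frac{1}{2392}\right) = \frac{2759}{11896} - \frac{7115}{1196} = - \frac{20335069}{3556904} \approx -5.7171$)
$\sqrt{X + 25971} = \sqrt{- \frac{20335069}{3556904} + 25971} = \sqrt{\frac{92356018715}{3556904}} = \frac{\sqrt{82125373097864590}}{1778452}$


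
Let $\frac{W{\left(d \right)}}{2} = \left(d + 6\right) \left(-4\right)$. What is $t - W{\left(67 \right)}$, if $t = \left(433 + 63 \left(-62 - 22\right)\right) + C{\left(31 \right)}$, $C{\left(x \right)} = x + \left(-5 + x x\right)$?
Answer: $-3288$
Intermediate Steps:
$W{\left(d \right)} = -48 - 8 d$ ($W{\left(d \right)} = 2 \left(d + 6\right) \left(-4\right) = 2 \left(6 + d\right) \left(-4\right) = 2 \left(-24 - 4 d\right) = -48 - 8 d$)
$C{\left(x \right)} = -5 + x + x^{2}$ ($C{\left(x \right)} = x + \left(-5 + x^{2}\right) = -5 + x + x^{2}$)
$t = -3872$ ($t = \left(433 + 63 \left(-62 - 22\right)\right) + \left(-5 + 31 + 31^{2}\right) = \left(433 + 63 \left(-84\right)\right) + \left(-5 + 31 + 961\right) = \left(433 - 5292\right) + 987 = -4859 + 987 = -3872$)
$t - W{\left(67 \right)} = -3872 - \left(-48 - 536\right) = -3872 - -584 = -3872 + 584 = -3288$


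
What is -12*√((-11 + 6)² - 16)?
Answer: -36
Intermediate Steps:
-12*√((-11 + 6)² - 16) = -12*√((-5)² - 16) = -12*√(25 - 16) = -12*√9 = -12*3 = -36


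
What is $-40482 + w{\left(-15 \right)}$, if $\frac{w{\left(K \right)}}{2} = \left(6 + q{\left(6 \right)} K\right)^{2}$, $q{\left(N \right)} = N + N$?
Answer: $20070$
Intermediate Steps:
$q{\left(N \right)} = 2 N$
$w{\left(K \right)} = 2 \left(6 + 12 K\right)^{2}$ ($w{\left(K \right)} = 2 \left(6 + 2 \cdot 6 K\right)^{2} = 2 \left(6 + 12 K\right)^{2}$)
$-40482 + w{\left(-15 \right)} = -40482 + 72 \left(1 + 2 \left(-15\right)\right)^{2} = -40482 + 72 \left(1 - 30\right)^{2} = -40482 + 72 \left(-29\right)^{2} = -40482 + 72 \cdot 841 = -40482 + 60552 = 20070$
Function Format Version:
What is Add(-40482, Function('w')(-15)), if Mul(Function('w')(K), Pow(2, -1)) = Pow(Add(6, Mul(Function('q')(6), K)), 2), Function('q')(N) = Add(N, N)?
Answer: 20070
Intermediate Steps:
Function('q')(N) = Mul(2, N)
Function('w')(K) = Mul(2, Pow(Add(6, Mul(12, K)), 2)) (Function('w')(K) = Mul(2, Pow(Add(6, Mul(Mul(2, 6), K)), 2)) = Mul(2, Pow(Add(6, Mul(12, K)), 2)))
Add(-40482, Function('w')(-15)) = Add(-40482, Mul(72, Pow(Add(1, Mul(2, -15)), 2))) = Add(-40482, Mul(72, Pow(Add(1, -30), 2))) = Add(-40482, Mul(72, Pow(-29, 2))) = Add(-40482, Mul(72, 841)) = Add(-40482, 60552) = 20070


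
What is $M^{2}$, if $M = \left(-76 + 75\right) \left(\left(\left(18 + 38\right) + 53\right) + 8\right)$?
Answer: $13689$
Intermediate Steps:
$M = -117$ ($M = - (\left(56 + 53\right) + 8) = - (109 + 8) = \left(-1\right) 117 = -117$)
$M^{2} = \left(-117\right)^{2} = 13689$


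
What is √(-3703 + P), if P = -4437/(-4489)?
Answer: I*√16618330/67 ≈ 60.844*I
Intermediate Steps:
P = 4437/4489 (P = -4437*(-1/4489) = 4437/4489 ≈ 0.98842)
√(-3703 + P) = √(-3703 + 4437/4489) = √(-16618330/4489) = I*√16618330/67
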